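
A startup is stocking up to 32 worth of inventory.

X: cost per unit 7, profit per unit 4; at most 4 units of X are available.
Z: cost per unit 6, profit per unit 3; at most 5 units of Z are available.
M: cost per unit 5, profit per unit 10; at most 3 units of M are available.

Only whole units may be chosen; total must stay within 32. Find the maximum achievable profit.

Take 2×X and 3×M: cost 29 ≤ 32, profit 2·4 + 3·10 = 38.
M has the best ratio (10/5) and is taken to its limit of 3; remaining capacity is filled optimally with the others.

38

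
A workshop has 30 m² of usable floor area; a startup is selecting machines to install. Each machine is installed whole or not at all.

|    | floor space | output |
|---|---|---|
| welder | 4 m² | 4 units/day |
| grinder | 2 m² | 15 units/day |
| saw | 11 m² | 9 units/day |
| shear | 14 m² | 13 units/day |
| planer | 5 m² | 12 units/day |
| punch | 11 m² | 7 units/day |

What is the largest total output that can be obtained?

This is an integer program with binary decision variables.
grinder + saw + planer + punch: floor space 2 + 11 + 5 + 11 = 29 ≤ 30, output 15 + 9 + 12 + 7 = 43.
welder + grinder + shear + planer: floor space 4 + 2 + 14 + 5 = 25 ≤ 30, output 4 + 15 + 13 + 12 = 44.
grinder + shear + planer: floor space 2 + 14 + 5 = 21 ≤ 30, output 15 + 13 + 12 = 40.
Best is welder, grinder, shear, and planer with total output 44.

44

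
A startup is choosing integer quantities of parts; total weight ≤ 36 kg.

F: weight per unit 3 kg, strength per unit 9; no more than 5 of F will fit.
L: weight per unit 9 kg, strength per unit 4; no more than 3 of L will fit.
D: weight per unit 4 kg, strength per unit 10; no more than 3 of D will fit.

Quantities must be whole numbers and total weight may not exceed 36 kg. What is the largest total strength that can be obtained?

79

This is a bounded integer knapsack.
F has the best ratio (9/3); taking only F gives at most 5×9 = 45 (stopped by the supply cap of 5).
Mixing does better — 5×F, 1×L, and 3×D: weight 36 ≤ 36, strength 5·9 + 1·4 + 3·10 = 79.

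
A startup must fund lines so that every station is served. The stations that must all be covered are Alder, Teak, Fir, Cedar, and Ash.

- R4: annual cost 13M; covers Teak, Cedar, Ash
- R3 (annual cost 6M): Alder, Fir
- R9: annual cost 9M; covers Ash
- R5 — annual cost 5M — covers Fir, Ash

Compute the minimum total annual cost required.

This is a weighted set-cover instance.
The greedy cost-per-new-station heuristic would pick R5, R3, and R4 for 24, but a cheaper cover exists.
Choose R4 and R3: together they cover Alder, Teak, Fir, Cedar, Ash — every station.
Total annual cost: 13 + 6 = 19.
No cover costs less than 19.

19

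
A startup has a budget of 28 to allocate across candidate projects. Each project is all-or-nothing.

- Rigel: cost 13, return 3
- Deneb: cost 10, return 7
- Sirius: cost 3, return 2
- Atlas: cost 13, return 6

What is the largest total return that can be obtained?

This is an integer program with binary decision variables.
Deneb + Atlas: cost 10 + 13 = 23 ≤ 28, return 7 + 6 = 13.
Deneb + Sirius + Atlas: cost 10 + 3 + 13 = 26 ≤ 28, return 7 + 2 + 6 = 15.
Rigel + Deneb + Sirius: cost 13 + 10 + 3 = 26 ≤ 28, return 3 + 7 + 2 = 12.
Best is Deneb, Sirius, and Atlas with total return 15.

15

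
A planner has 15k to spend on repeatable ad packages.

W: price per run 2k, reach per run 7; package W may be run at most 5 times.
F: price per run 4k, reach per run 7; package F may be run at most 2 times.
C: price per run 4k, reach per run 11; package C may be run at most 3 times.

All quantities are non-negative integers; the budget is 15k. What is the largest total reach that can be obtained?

W has the best ratio (7/2); taking only W gives at most 5×7 = 35 (stopped by the supply cap of 5).
Mixing does better — 5×W and 1×C: price 14 ≤ 15, reach 5·7 + 1·11 = 46.

46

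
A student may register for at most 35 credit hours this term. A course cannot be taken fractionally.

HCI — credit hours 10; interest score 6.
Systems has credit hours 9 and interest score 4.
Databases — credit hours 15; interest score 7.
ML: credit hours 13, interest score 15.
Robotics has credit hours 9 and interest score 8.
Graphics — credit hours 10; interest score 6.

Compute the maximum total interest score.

29

ML + Robotics + Graphics: credit hours 13 + 9 + 10 = 32 ≤ 35, interest score 15 + 8 + 6 = 29.
HCI + ML + Robotics: credit hours 10 + 13 + 9 = 32 ≤ 35, interest score 6 + 15 + 8 = 29.
The maximum interest score is 29; one optimal choice is HCI, ML, and Robotics.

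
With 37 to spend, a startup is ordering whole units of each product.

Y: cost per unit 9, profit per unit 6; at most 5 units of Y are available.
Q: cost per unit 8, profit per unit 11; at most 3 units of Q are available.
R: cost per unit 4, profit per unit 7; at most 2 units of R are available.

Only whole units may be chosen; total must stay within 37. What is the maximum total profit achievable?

47

This is a bounded integer knapsack.
Take 3×Q and 2×R: cost 32 ≤ 37, profit 3·11 + 2·7 = 47.
R has the best ratio (7/4) and is taken to its limit of 2; remaining capacity is filled optimally with the others.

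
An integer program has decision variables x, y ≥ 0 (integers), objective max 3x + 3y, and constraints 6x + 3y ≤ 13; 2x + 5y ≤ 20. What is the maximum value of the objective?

12

The continuous relaxation peaks at (0.208, 3.92) with value 12.38; rounding to a feasible lattice point costs some objective.
(x,y)=(0,4): 6·0+3·4=12≤13, 2·0+5·4=20≤20, objective 12.
(x,y)=(1,2): 6·1+3·2=12≤13, 2·1+5·2=12≤20, objective 9.
(x,y)=(0,3): 6·0+3·3=9≤13, 2·0+5·3=15≤20, objective 9.
(x,y)=(0,2): 6·0+3·2=6≤13, 2·0+5·2=10≤20, objective 6.
Maximum is 12 at (x,y)=(0,4).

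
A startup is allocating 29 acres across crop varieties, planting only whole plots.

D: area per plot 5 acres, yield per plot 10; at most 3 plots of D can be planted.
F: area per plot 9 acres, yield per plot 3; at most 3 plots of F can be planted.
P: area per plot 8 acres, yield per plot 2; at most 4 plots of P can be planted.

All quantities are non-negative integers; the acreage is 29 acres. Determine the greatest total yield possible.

33

3×D and 1×P: area 23 ≤ 29, yield 3·10 + 1·2 = 32.
3×D and 1×F: area 24 ≤ 29, yield 3·10 + 1·3 = 33.
Best is 33.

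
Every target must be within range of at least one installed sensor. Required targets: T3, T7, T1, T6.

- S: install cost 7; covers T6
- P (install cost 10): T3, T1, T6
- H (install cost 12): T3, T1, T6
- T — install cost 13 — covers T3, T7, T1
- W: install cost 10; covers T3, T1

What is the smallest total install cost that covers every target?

20

The greedy cost-per-new-target heuristic would pick P and T for 23, but a cheaper cover exists.
Choose S and T: together they cover T3, T7, T1, T6 — every target.
Total install cost: 7 + 13 = 20.
No cover costs less than 20.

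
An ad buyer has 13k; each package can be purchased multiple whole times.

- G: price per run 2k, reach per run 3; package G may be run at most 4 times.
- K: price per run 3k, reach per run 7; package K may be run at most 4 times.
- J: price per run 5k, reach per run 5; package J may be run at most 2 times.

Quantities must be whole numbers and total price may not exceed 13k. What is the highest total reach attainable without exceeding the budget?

This is a bounded integer knapsack.
Take 4×K: price 12 ≤ 13, reach 4·7 = 28.
K has the best ratio (7/3) and is taken to its limit of 4; remaining capacity is filled optimally with the others.

28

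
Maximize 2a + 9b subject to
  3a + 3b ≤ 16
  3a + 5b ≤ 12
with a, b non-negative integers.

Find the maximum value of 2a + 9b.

The continuous relaxation peaks at (0, 2.4) with value 21.60; rounding to a feasible lattice point costs some objective.
(a,b)=(0,2): 3·0+3·2=6≤16, 3·0+5·2=10≤12, objective 18.
(a,b)=(1,1): 3·1+3·1=6≤16, 3·1+5·1=8≤12, objective 11.
Maximum is 18 at (a,b)=(0,2).

18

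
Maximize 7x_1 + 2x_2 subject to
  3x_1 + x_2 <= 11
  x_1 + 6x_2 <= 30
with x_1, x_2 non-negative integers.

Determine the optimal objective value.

(x_1,x_2)=(3,2) is feasible, giving 25.
(x_1,x_2)=(3,1) is feasible, giving 23.
(x_1,x_2)=(3,0) is feasible, giving 21.
The best lattice point is (3,2), giving 25.

25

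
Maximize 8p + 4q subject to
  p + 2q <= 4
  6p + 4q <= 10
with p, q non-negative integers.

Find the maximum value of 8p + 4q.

The continuous relaxation peaks at (1.67, 0) with value 13.33; rounding to a feasible lattice point costs some objective.
(p,q)=(1,1): 1·1+2·1=3≤4, 6·1+4·1=10≤10, objective 12.
(p,q)=(0,2): 1·0+2·2=4≤4, 6·0+4·2=8≤10, objective 8.
(p,q)=(1,0): 1·1+2·0=1≤4, 6·1+4·0=6≤10, objective 8.
Maximum is 12 at (p,q)=(1,1).

12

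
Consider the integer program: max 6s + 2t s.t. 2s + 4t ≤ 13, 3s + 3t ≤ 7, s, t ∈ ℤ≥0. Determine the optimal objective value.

12

Relaxing integrality, the LP optimum is 14.00 at (s,t) = (2.33, 0), which is not an integer point.
(s,t)=(2,0): 2·2+4·0=4≤13, 3·2+3·0=6≤7, objective 12.
(s,t)=(1,1): 2·1+4·1=6≤13, 3·1+3·1=6≤7, objective 8.
The best lattice point is (2,0), giving 12.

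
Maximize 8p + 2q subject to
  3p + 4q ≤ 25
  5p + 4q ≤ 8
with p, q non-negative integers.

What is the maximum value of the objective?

8

Relaxing integrality, the LP optimum is 12.80 at (p,q) = (1.6, 0), which is not an integer point.
(p,q)=(1,0): 3·1+4·0=3≤25, 5·1+4·0=5≤8, objective 8.
(p,q)=(0,1): 3·0+4·1=4≤25, 5·0+4·1=4≤8, objective 2.
(p,q)=(0,0): 3·0+4·0=0≤25, 5·0+4·0=0≤8, objective 0.
The best lattice point is (1,0), giving 8.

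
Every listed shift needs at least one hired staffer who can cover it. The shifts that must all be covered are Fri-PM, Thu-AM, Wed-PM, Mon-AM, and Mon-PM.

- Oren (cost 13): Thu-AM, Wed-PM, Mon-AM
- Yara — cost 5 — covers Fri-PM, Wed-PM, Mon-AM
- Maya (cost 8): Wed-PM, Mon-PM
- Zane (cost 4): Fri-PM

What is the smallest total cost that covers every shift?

25

This is an integer covering problem.
The greedy cost-per-new-shift heuristic would pick Yara, Maya, and Oren for 26, but a cheaper cover exists.
Choose Oren, Maya, and Zane: together they cover Fri-PM, Thu-AM, Wed-PM, Mon-AM, Mon-PM — every shift.
Total cost: 13 + 8 + 4 = 25.
No cover costs less than 25.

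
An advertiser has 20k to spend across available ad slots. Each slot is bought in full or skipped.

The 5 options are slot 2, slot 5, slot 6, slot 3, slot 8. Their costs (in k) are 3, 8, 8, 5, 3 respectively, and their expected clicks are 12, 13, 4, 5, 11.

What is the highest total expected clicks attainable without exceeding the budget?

Allowing fractional choices, the relaxed optimum would be about 41.5, but ad slots are indivisible.
slot 2 + slot 6 + slot 3 + slot 8: cost 3 + 8 + 5 + 3 = 19 ≤ 20, expected clicks 12 + 4 + 5 + 11 = 32.
slot 2 + slot 5 + slot 3 + slot 8: cost 3 + 8 + 5 + 3 = 19 ≤ 20, expected clicks 12 + 13 + 5 + 11 = 41.
slot 2 + slot 5 + slot 8: cost 3 + 8 + 3 = 14 ≤ 20, expected clicks 12 + 13 + 11 = 36.
Best is slot 2, slot 5, slot 3, and slot 8 with total expected clicks 41.

41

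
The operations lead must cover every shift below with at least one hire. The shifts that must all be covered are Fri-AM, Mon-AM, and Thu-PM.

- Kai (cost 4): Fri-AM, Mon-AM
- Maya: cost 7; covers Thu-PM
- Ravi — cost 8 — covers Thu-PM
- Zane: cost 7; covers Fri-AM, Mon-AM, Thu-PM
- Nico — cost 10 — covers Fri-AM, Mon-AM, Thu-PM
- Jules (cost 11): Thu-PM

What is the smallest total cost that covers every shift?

7

The greedy cost-per-new-shift heuristic would pick Kai and Maya for 11, but a cheaper cover exists.
Zane alone covers Fri-AM, Mon-AM, Thu-PM — every shift.
Total cost: 7.
No cover costs less than 7.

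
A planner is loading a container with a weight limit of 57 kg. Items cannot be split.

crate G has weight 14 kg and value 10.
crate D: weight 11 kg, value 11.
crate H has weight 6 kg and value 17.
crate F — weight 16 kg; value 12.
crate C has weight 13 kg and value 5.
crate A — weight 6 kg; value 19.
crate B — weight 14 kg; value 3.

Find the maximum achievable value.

69

Allowing fractional choices, the relaxed optimum would be about 70.5, but items are indivisible.
crate G + crate D + crate H + crate F + crate A: weight 14 + 11 + 6 + 16 + 6 = 53 ≤ 57, value 10 + 11 + 17 + 12 + 19 = 69.
crate G + crate H + crate F + crate C + crate A: weight 14 + 6 + 16 + 13 + 6 = 55 ≤ 57, value 10 + 17 + 12 + 5 + 19 = 63.
crate D + crate H + crate F + crate C + crate A: weight 11 + 6 + 16 + 13 + 6 = 52 ≤ 57, value 11 + 17 + 12 + 5 + 19 = 64.
Best is crate G, crate D, crate H, crate F, and crate A with total value 69.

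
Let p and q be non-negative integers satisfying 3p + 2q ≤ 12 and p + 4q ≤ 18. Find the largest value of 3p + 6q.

The continuous relaxation peaks at (1.2, 4.2) with value 28.80; rounding to a feasible lattice point costs some objective.
(p,q)=(1,4): 3·1+2·4=11≤12, 1·1+4·4=17≤18, objective 27.
(p,q)=(0,4): 3·0+2·4=8≤12, 1·0+4·4=16≤18, objective 24.
(p,q)=(2,3): 3·2+2·3=12≤12, 1·2+4·3=14≤18, objective 24.
No feasible integer point exceeds 27.

27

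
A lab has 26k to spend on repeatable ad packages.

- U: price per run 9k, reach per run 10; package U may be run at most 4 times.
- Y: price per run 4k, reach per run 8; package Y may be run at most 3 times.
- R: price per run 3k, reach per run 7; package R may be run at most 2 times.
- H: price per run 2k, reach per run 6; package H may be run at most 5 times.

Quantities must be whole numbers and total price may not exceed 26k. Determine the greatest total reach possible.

62

3×Y, 1×R, and 5×H: price 25 ≤ 26, reach 3·8 + 1·7 + 5·6 = 61.
3×Y, 2×R, and 4×H: price 26 ≤ 26, reach 3·8 + 2·7 + 4·6 = 62.
Best is 62.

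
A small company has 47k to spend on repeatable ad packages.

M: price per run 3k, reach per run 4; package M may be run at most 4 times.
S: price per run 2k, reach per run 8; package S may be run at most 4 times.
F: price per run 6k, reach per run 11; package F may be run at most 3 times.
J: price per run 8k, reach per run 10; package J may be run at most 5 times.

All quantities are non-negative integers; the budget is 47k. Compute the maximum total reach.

91

S has the best ratio (8/2); taking only S gives at most 4×8 = 32 (stopped by the supply cap of 4).
Mixing does better — 4×M, 4×S, 3×F, and 1×J: price 46 ≤ 47, reach 4·4 + 4·8 + 3·11 + 1·10 = 91.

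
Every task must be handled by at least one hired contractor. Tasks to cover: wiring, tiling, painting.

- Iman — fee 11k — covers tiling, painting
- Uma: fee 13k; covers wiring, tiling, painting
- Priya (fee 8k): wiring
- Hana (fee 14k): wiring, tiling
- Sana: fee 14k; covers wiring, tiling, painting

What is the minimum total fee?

Uma alone covers wiring, tiling, painting — every task.
Total fee: 13.

13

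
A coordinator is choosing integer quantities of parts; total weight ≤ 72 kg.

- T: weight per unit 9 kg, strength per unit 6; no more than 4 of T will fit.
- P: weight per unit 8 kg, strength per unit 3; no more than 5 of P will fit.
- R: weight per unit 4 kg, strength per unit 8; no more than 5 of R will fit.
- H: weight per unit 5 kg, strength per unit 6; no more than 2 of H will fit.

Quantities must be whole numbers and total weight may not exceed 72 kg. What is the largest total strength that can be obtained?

R has the best ratio (8/4); taking only R gives at most 5×8 = 40 (stopped by the supply cap of 5).
Mixing does better — 4×T, 5×R, and 2×H: weight 66 ≤ 72, strength 4·6 + 5·8 + 2·6 = 76.

76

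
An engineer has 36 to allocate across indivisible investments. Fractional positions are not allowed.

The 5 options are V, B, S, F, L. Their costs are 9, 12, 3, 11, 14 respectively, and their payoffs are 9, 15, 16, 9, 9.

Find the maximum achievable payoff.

B + S + F: cost 12 + 3 + 11 = 26 ≤ 36, payoff 15 + 16 + 9 = 40.
V + B + S + F: cost 9 + 12 + 3 + 11 = 35 ≤ 36, payoff 9 + 15 + 16 + 9 = 49.
V + B + S: cost 9 + 12 + 3 = 24 ≤ 36, payoff 9 + 15 + 16 = 40.
Best is V, B, S, and F with total payoff 49.

49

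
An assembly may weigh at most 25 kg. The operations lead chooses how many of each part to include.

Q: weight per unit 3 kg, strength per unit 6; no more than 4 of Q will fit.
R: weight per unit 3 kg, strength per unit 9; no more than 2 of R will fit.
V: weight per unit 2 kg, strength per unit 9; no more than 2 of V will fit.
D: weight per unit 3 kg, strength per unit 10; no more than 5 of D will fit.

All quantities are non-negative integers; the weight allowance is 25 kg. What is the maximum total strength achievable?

86

Take 2×R, 2×V, and 5×D: weight 25 ≤ 25, strength 2·9 + 2·9 + 5·10 = 86.
V has the best ratio (9/2) and is taken to its limit of 2; remaining capacity is filled optimally with the others.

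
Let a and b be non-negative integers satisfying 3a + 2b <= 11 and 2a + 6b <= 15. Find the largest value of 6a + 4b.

22

(a,b)=(3,1) is feasible, giving 22.
(a,b)=(3,0) is feasible, giving 18.
(a,b)=(2,1) is feasible, giving 16.
The best lattice point is (3,1), giving 22.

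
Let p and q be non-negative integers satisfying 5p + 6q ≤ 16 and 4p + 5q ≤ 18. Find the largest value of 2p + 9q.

(p,q)=(0,2) is feasible, giving 18.
(p,q)=(1,1) is feasible, giving 11.
(p,q)=(0,1) is feasible, giving 9.
No feasible integer point exceeds 18.

18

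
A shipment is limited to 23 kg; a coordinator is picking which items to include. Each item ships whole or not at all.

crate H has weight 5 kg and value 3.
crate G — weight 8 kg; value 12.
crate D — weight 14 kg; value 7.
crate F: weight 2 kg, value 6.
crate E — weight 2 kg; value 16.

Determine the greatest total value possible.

37

Allowing fractional choices, the relaxed optimum would be about 40.0, but items are indivisible.
crate H + crate G + crate F + crate E: weight 5 + 8 + 2 + 2 = 17 ≤ 23, value 3 + 12 + 6 + 16 = 37.
crate H + crate D + crate F + crate E: weight 5 + 14 + 2 + 2 = 23 ≤ 23, value 3 + 7 + 6 + 16 = 32.
crate G + crate F + crate E: weight 8 + 2 + 2 = 12 ≤ 23, value 12 + 6 + 16 = 34.
Best is crate H, crate G, crate F, and crate E with total value 37.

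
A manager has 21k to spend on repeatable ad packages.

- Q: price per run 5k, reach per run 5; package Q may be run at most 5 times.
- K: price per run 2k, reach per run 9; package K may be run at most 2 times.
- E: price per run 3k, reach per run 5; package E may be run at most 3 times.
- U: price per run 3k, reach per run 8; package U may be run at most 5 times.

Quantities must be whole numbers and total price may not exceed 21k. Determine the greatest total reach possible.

2×K and 5×U: price 19 ≤ 21, reach 2·9 + 5·8 = 58.
2×K, 1×E, and 4×U: price 19 ≤ 21, reach 2·9 + 1·5 + 4·8 = 55.
Best is 58.

58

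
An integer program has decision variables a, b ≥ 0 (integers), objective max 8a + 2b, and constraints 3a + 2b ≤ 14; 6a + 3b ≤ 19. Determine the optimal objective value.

24

(a,b)=(3,0) is feasible, giving 24.
(a,b)=(2,1) is feasible, giving 18.
(a,b)=(2,0) is feasible, giving 16.
No feasible integer point exceeds 24.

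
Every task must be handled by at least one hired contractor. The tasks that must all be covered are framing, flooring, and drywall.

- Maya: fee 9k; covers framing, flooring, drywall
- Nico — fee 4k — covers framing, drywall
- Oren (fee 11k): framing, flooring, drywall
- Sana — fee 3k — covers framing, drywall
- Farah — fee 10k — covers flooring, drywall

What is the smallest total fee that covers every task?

Maya alone covers framing, flooring, drywall — every task.
Total fee: 9.

9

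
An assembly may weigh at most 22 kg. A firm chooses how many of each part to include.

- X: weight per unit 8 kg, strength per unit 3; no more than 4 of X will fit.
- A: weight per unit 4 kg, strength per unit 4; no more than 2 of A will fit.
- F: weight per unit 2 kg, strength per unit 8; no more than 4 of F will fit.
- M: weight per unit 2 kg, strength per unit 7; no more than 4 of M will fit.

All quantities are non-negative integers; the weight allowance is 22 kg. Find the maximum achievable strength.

This is a bounded integer knapsack.
1×A, 4×F, and 4×M: weight 20 ≤ 22, strength 1·4 + 4·8 + 4·7 = 64.
2×A, 4×F, and 3×M: weight 22 ≤ 22, strength 2·4 + 4·8 + 3·7 = 61.
Best is 64.

64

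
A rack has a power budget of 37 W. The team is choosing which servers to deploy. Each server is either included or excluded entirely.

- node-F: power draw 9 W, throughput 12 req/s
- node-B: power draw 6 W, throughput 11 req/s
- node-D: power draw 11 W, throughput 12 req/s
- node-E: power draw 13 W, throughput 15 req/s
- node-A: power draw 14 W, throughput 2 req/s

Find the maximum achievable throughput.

39

Allowing fractional choices, the relaxed optimum would be about 47.8, but servers are indivisible.
node-B + node-D + node-E: power draw 6 + 11 + 13 = 30 ≤ 37, throughput 11 + 12 + 15 = 38.
node-F + node-B + node-E: power draw 9 + 6 + 13 = 28 ≤ 37, throughput 12 + 11 + 15 = 38.
node-F + node-D + node-E: power draw 9 + 11 + 13 = 33 ≤ 37, throughput 12 + 12 + 15 = 39.
Best is node-F, node-D, and node-E with total throughput 39.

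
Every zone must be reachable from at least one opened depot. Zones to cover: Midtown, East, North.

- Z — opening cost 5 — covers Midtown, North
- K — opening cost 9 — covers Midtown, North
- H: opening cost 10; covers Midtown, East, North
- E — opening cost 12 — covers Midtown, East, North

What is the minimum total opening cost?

10

The greedy cost-per-new-zone heuristic would pick Z and H for 15, but a cheaper cover exists.
H alone covers Midtown, East, North — every zone.
Total opening cost: 10.
No cover costs less than 10.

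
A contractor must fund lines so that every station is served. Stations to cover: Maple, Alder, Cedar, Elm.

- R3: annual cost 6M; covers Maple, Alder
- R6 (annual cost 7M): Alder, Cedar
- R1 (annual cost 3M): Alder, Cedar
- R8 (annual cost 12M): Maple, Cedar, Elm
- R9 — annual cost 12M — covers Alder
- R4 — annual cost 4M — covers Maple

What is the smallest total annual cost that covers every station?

This is a weighted set-cover instance.
The greedy cost-per-new-station heuristic would pick R1, R4, and R8 for 19, but a cheaper cover exists.
Choose R1 and R8: together they cover Maple, Alder, Cedar, Elm — every station.
Total annual cost: 3 + 12 = 15.
No cover costs less than 15.

15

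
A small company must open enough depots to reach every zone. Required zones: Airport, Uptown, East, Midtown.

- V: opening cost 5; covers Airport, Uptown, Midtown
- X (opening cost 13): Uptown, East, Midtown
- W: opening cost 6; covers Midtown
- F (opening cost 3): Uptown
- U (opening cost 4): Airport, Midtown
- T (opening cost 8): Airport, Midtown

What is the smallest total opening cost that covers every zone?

The greedy cost-per-new-zone heuristic would pick V and X for 18, but a cheaper cover exists.
Choose X and U: together they cover Airport, Uptown, East, Midtown — every zone.
Total opening cost: 13 + 4 = 17.
No cover costs less than 17.

17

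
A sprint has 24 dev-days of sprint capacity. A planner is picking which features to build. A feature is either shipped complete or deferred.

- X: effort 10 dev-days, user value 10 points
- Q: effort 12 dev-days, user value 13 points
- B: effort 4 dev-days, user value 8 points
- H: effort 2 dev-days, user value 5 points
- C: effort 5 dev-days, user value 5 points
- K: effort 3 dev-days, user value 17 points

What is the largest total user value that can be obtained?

45

Allowing fractional choices, the relaxed optimum would be about 46.0, but features are indivisible.
Q + B + C + K: effort 12 + 4 + 5 + 3 = 24 ≤ 24, user value 13 + 8 + 5 + 17 = 43.
Q + B + H + K: effort 12 + 4 + 2 + 3 = 21 ≤ 24, user value 13 + 8 + 5 + 17 = 43.
X + B + H + C + K: effort 10 + 4 + 2 + 5 + 3 = 24 ≤ 24, user value 10 + 8 + 5 + 5 + 17 = 45.
Best is X, B, H, C, and K with total user value 45.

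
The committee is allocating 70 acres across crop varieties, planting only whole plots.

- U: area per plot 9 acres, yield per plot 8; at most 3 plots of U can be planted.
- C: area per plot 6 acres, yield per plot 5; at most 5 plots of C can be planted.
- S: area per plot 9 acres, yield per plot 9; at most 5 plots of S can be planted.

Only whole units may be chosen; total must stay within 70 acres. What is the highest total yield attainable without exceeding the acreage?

Take 2×U, 1×C, and 5×S: area 69 ≤ 70, yield 2·8 + 1·5 + 5·9 = 66.
S has the best ratio (9/9) and is taken to its limit of 5; remaining capacity is filled optimally with the others.

66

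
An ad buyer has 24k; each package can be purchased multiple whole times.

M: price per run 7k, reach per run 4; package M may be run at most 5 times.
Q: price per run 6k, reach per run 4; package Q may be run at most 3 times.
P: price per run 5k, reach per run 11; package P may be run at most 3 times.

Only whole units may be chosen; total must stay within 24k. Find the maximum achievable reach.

Take 1×Q and 3×P: price 21 ≤ 24, reach 1·4 + 3·11 = 37.
P has the best ratio (11/5) and is taken to its limit of 3; remaining capacity is filled optimally with the others.

37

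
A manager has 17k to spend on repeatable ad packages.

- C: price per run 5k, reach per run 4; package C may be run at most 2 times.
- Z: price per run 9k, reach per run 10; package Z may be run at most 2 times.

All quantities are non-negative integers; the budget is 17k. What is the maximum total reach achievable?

14

Take 1×C and 1×Z: price 14 ≤ 17, reach 1·4 + 1·10 = 14.
No other integer combination yields more.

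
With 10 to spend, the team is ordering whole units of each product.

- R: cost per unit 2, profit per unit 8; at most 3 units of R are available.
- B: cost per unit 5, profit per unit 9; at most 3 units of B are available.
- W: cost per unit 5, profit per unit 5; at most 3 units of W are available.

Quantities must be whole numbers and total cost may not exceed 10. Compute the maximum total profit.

25

This is a bounded integer knapsack.
3×R: cost 6 ≤ 10, profit 3·8 = 24.
2×R and 1×B: cost 9 ≤ 10, profit 2·8 + 1·9 = 25.
Best is 25.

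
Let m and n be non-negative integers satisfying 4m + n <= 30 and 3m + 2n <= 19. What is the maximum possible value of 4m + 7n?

(m,n)=(0,9): 4·0+1·9=9≤30, 3·0+2·9=18≤19, objective 63.
(m,n)=(1,8): 4·1+1·8=12≤30, 3·1+2·8=19≤19, objective 60.
(m,n)=(0,8): 4·0+1·8=8≤30, 3·0+2·8=16≤19, objective 56.
The best lattice point is (0,9), giving 63.

63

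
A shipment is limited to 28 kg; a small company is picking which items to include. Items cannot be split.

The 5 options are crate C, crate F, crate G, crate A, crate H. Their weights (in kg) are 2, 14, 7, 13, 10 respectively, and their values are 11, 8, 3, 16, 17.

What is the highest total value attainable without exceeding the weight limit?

44

This is an integer program with binary decision variables.
crate A + crate H: weight 13 + 10 = 23 ≤ 28, value 16 + 17 = 33.
crate C + crate F + crate H: weight 2 + 14 + 10 = 26 ≤ 28, value 11 + 8 + 17 = 36.
crate C + crate A + crate H: weight 2 + 13 + 10 = 25 ≤ 28, value 11 + 16 + 17 = 44.
Best is crate C, crate A, and crate H with total value 44.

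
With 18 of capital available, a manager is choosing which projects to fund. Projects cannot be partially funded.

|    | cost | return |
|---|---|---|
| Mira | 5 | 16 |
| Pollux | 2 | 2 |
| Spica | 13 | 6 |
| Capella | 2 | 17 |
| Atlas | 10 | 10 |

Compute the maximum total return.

Allowing fractional choices, the relaxed optimum would be about 44.0, but projects are indivisible.
Mira + Pollux + Capella: cost 5 + 2 + 2 = 9 ≤ 18, return 16 + 2 + 17 = 35.
Mira + Capella: cost 5 + 2 = 7 ≤ 18, return 16 + 17 = 33.
Mira + Capella + Atlas: cost 5 + 2 + 10 = 17 ≤ 18, return 16 + 17 + 10 = 43.
Best is Mira, Capella, and Atlas with total return 43.

43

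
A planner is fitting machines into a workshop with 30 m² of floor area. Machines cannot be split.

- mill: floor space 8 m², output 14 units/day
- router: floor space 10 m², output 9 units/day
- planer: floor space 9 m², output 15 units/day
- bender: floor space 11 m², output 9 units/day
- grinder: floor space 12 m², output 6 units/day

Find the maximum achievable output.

38

mill + planer + grinder: floor space 8 + 9 + 12 = 29 ≤ 30, output 14 + 15 + 6 = 35.
mill + planer + bender: floor space 8 + 9 + 11 = 28 ≤ 30, output 14 + 15 + 9 = 38.
mill + router + planer: floor space 8 + 10 + 9 = 27 ≤ 30, output 14 + 9 + 15 = 38.
The maximum output is 38; one optimal choice is mill, router, and planer.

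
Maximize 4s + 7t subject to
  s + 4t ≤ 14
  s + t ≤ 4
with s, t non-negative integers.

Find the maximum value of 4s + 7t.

Relaxing integrality, the LP optimum is 26.00 at (s,t) = (0.667, 3.33), which is not an integer point.
(s,t)=(1,3): 1·1+4·3=13≤14, 1·1+1·3=4≤4, objective 25.
(s,t)=(2,2): 1·2+4·2=10≤14, 1·2+1·2=4≤4, objective 22.
(s,t)=(0,3): 1·0+4·3=12≤14, 1·0+1·3=3≤4, objective 21.
Maximum is 25 at (s,t)=(1,3).

25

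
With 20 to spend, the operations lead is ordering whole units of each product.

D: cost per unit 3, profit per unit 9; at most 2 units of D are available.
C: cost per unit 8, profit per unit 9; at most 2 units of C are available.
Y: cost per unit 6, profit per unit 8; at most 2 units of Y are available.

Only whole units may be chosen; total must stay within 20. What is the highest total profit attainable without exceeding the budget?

This is a bounded integer knapsack.
2×D, 1×C, and 1×Y: cost 20 ≤ 20, profit 2·9 + 1·9 + 1·8 = 35.
2×D and 2×Y: cost 18 ≤ 20, profit 2·9 + 2·8 = 34.
Best is 35.

35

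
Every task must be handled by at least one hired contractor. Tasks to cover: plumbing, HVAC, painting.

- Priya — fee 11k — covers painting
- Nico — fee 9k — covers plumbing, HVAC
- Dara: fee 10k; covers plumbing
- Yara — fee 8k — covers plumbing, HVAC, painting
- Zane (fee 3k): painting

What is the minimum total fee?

Yara alone covers plumbing, HVAC, painting — every task.
Total fee: 8.
No cover costs less than 8.

8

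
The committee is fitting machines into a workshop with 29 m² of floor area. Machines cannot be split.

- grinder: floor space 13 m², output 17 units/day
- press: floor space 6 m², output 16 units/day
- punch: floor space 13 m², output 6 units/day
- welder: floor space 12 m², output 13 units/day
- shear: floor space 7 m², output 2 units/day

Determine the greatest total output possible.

35

This is a 0-1 knapsack instance.
Take grinder, press, and shear: floor space 13 + 6 + 7 = 26 ≤ 29, output 17 + 16 + 2 = 35.
No other feasible combination does better.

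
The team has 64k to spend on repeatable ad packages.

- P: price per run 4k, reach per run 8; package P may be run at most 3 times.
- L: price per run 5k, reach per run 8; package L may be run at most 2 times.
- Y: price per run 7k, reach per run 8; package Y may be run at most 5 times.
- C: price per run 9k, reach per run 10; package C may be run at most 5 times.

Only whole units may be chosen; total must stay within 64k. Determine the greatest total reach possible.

86

P has the best ratio (8/4); taking only P gives at most 3×8 = 24 (stopped by the supply cap of 3).
Mixing does better — 3×P, 2×L, 2×Y, and 3×C: price 63 ≤ 64, reach 3·8 + 2·8 + 2·8 + 3·10 = 86.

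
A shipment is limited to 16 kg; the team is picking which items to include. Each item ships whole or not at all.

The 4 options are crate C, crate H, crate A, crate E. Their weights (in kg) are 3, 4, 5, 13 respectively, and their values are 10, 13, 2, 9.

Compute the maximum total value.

25

crate C + crate H + crate A: weight 3 + 4 + 5 = 12 ≤ 16, value 10 + 13 + 2 = 25.
crate C + crate E: weight 3 + 13 = 16 ≤ 16, value 10 + 9 = 19.
crate C + crate H: weight 3 + 4 = 7 ≤ 16, value 10 + 13 = 23.
Best is crate C, crate H, and crate A with total value 25.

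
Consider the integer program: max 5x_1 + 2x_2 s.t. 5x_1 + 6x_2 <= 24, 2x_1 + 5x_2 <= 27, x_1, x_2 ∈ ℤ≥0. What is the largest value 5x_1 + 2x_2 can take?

The continuous relaxation peaks at (4.8, 0) with value 24.00; rounding to a feasible lattice point costs some objective.
(x_1,x_2)=(4,0): 5·4+6·0=20≤24, 2·4+5·0=8≤27, objective 20.
(x_1,x_2)=(3,1): 5·3+6·1=21≤24, 2·3+5·1=11≤27, objective 17.
No feasible integer point exceeds 20.

20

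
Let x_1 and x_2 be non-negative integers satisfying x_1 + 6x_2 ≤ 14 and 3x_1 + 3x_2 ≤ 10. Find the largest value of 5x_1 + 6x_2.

(x_1,x_2)=(1,2) is feasible, giving 17.
(x_1,x_2)=(2,1) is feasible, giving 16.
No feasible integer point exceeds 17.

17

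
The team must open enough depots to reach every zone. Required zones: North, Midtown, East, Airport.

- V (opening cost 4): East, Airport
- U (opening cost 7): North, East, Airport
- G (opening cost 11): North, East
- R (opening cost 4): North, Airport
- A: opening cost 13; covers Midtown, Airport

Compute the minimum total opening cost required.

This is an integer covering problem.
The greedy cost-per-new-zone heuristic would pick V, R, and A for 21, but a cheaper cover exists.
Choose U and A: together they cover North, Midtown, East, Airport — every zone.
Total opening cost: 7 + 13 = 20.
No cover costs less than 20.

20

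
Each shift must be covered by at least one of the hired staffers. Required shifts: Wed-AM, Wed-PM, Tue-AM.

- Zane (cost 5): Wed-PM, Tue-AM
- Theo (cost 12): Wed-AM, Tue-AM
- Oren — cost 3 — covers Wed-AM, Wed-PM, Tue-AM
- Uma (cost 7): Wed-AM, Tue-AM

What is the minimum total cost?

This is a weighted set-cover instance.
Oren alone covers Wed-AM, Wed-PM, Tue-AM — every shift.
Total cost: 3.
No cover costs less than 3.

3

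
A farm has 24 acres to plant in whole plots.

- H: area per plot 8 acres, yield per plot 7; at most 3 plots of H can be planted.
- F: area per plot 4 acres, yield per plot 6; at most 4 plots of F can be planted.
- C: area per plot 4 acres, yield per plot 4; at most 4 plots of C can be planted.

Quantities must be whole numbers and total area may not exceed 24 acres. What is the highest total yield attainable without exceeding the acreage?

This is a bounded integer knapsack.
F has the best ratio (6/4); taking only F gives at most 4×6 = 24 (stopped by the supply cap of 4).
Mixing does better — 4×F and 2×C: area 24 ≤ 24, yield 4·6 + 2·4 = 32.

32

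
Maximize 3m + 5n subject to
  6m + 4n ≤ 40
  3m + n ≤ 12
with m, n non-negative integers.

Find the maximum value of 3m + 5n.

(m,n)=(0,10): 6·0+4·10=40≤40, 3·0+1·10=10≤12, objective 50.
(m,n)=(0,9): 6·0+4·9=36≤40, 3·0+1·9=9≤12, objective 45.
No feasible integer point exceeds 50.

50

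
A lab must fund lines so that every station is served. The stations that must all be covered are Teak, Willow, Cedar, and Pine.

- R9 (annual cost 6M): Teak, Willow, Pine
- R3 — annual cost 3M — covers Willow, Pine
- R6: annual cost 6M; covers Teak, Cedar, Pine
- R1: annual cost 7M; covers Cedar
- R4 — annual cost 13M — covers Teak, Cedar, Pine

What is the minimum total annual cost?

9

Choose R3 and R6: together they cover Teak, Willow, Cedar, Pine — every station.
Total annual cost: 3 + 6 = 9.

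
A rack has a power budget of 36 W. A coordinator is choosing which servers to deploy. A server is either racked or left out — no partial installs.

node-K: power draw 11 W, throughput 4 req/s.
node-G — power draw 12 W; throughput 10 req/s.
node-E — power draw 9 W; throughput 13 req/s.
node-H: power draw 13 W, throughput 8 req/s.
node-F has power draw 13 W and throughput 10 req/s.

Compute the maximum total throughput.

This is an integer program with binary decision variables.
Take node-G, node-E, and node-F: power draw 12 + 9 + 13 = 34 ≤ 36, throughput 10 + 13 + 10 = 33.
No other feasible combination does better.

33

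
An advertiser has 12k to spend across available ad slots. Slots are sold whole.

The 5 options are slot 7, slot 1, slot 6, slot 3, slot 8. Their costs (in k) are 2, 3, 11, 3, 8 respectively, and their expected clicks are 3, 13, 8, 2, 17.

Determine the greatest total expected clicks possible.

30

slot 7 + slot 8: cost 2 + 8 = 10 ≤ 12, expected clicks 3 + 17 = 20.
slot 1 + slot 8: cost 3 + 8 = 11 ≤ 12, expected clicks 13 + 17 = 30.
slot 3 + slot 8: cost 3 + 8 = 11 ≤ 12, expected clicks 2 + 17 = 19.
Best is slot 1 and slot 8 with total expected clicks 30.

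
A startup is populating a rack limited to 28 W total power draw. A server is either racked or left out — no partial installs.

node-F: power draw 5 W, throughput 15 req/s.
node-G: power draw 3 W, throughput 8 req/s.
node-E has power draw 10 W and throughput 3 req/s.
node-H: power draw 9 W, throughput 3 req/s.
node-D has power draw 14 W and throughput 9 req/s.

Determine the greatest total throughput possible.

32

node-F + node-G + node-E + node-H: power draw 5 + 3 + 10 + 9 = 27 ≤ 28, throughput 15 + 8 + 3 + 3 = 29.
node-F + node-H + node-D: power draw 5 + 9 + 14 = 28 ≤ 28, throughput 15 + 3 + 9 = 27.
node-F + node-G + node-D: power draw 5 + 3 + 14 = 22 ≤ 28, throughput 15 + 8 + 9 = 32.
Best is node-F, node-G, and node-D with total throughput 32.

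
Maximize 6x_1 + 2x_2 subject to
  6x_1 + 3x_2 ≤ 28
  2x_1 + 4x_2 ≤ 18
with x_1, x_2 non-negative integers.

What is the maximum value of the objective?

26

The continuous relaxation peaks at (4.67, 0) with value 28.00; rounding to a feasible lattice point costs some objective.
(x_1,x_2)=(4,1): 6·4+3·1=27≤28, 2·4+4·1=12≤18, objective 26.
(x_1,x_2)=(4,0): 6·4+3·0=24≤28, 2·4+4·0=8≤18, objective 24.
The best lattice point is (4,1), giving 26.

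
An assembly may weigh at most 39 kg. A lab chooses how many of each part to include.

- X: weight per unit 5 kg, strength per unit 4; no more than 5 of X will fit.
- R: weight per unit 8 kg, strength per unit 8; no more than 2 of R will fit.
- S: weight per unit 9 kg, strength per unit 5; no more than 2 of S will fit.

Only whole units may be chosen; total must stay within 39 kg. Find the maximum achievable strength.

This is a bounded integer knapsack.
R has the best ratio (8/8); taking only R gives at most 2×8 = 16 (stopped by the supply cap of 2).
Mixing does better — 4×X and 2×R: weight 36 ≤ 39, strength 4·4 + 2·8 = 32.

32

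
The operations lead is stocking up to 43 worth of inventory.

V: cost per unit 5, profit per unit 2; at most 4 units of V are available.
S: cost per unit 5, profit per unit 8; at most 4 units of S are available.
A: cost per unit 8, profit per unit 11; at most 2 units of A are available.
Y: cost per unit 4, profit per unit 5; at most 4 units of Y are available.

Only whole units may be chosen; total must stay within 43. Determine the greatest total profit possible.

Take 3×S, 2×A, and 3×Y: cost 43 ≤ 43, profit 3·8 + 2·11 + 3·5 = 61.
No other integer combination yields more.

61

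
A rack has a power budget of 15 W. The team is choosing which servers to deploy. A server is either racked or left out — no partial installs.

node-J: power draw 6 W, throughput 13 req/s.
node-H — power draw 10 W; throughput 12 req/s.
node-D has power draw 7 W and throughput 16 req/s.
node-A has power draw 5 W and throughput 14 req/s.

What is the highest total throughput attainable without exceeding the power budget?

30

node-J + node-D: power draw 6 + 7 = 13 ≤ 15, throughput 13 + 16 = 29.
node-J + node-A: power draw 6 + 5 = 11 ≤ 15, throughput 13 + 14 = 27.
node-D + node-A: power draw 7 + 5 = 12 ≤ 15, throughput 16 + 14 = 30.
Best is node-D and node-A with total throughput 30.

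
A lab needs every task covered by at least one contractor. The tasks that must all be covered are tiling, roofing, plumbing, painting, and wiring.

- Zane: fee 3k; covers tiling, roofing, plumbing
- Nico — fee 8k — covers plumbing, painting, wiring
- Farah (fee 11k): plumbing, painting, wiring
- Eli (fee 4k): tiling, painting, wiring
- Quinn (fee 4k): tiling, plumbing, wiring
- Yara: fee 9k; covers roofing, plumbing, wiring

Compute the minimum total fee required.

7

This is a weighted set-cover instance.
Choose Zane and Eli: together they cover tiling, roofing, plumbing, painting, wiring — every task.
Total fee: 3 + 4 = 7.
No cover costs less than 7.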